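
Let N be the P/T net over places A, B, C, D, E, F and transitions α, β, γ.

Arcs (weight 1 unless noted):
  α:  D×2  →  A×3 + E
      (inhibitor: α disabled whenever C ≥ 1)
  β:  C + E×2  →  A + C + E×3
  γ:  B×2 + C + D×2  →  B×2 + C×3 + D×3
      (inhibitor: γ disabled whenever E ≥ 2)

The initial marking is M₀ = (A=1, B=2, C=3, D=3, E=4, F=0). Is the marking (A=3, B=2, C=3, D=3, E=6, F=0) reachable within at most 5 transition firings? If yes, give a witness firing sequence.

step 1: fire β:  (A=1, B=2, C=3, D=3, E=4, F=0) → (A=2, B=2, C=3, D=3, E=5, F=0)
step 2: fire β:  (A=2, B=2, C=3, D=3, E=5, F=0) → (A=3, B=2, C=3, D=3, E=6, F=0)

YES — reachable via ⟨β, β⟩ (2 firings)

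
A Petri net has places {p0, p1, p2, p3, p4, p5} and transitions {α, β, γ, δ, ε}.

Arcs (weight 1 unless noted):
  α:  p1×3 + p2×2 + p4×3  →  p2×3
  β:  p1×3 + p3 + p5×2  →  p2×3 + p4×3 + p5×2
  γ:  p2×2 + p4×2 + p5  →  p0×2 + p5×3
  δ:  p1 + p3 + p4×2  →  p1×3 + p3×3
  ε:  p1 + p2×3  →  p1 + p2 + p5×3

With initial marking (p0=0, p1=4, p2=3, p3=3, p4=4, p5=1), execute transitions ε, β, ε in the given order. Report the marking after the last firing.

step 1: fire ε:  (p0=0, p1=4, p2=3, p3=3, p4=4, p5=1) → (p0=0, p1=4, p2=1, p3=3, p4=4, p5=4)
step 2: fire β:  (p0=0, p1=4, p2=1, p3=3, p4=4, p5=4) → (p0=0, p1=1, p2=4, p3=2, p4=7, p5=4)
step 3: fire ε:  (p0=0, p1=1, p2=4, p3=2, p4=7, p5=4) → (p0=0, p1=1, p2=2, p3=2, p4=7, p5=7)

(p0=0, p1=1, p2=2, p3=2, p4=7, p5=7)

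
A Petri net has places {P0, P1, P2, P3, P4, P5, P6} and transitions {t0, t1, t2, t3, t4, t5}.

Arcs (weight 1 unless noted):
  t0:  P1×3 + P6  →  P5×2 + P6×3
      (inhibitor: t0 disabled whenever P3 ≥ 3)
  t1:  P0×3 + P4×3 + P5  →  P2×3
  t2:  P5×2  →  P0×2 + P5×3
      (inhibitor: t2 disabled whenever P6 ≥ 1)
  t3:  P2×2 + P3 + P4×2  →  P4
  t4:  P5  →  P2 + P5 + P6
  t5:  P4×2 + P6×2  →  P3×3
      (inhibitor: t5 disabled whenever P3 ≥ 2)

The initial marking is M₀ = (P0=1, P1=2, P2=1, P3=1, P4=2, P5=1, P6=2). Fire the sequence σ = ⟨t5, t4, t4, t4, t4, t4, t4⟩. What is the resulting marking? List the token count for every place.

step 1: fire t5:  (P0=1, P1=2, P2=1, P3=1, P4=2, P5=1, P6=2) → (P0=1, P1=2, P2=1, P3=4, P4=0, P5=1, P6=0)
step 2: fire t4:  (P0=1, P1=2, P2=1, P3=4, P4=0, P5=1, P6=0) → (P0=1, P1=2, P2=2, P3=4, P4=0, P5=1, P6=1)
step 3: fire t4:  (P0=1, P1=2, P2=2, P3=4, P4=0, P5=1, P6=1) → (P0=1, P1=2, P2=3, P3=4, P4=0, P5=1, P6=2)
step 4: fire t4:  (P0=1, P1=2, P2=3, P3=4, P4=0, P5=1, P6=2) → (P0=1, P1=2, P2=4, P3=4, P4=0, P5=1, P6=3)
step 5: fire t4:  (P0=1, P1=2, P2=4, P3=4, P4=0, P5=1, P6=3) → (P0=1, P1=2, P2=5, P3=4, P4=0, P5=1, P6=4)
step 6: fire t4:  (P0=1, P1=2, P2=5, P3=4, P4=0, P5=1, P6=4) → (P0=1, P1=2, P2=6, P3=4, P4=0, P5=1, P6=5)
step 7: fire t4:  (P0=1, P1=2, P2=6, P3=4, P4=0, P5=1, P6=5) → (P0=1, P1=2, P2=7, P3=4, P4=0, P5=1, P6=6)

(P0=1, P1=2, P2=7, P3=4, P4=0, P5=1, P6=6)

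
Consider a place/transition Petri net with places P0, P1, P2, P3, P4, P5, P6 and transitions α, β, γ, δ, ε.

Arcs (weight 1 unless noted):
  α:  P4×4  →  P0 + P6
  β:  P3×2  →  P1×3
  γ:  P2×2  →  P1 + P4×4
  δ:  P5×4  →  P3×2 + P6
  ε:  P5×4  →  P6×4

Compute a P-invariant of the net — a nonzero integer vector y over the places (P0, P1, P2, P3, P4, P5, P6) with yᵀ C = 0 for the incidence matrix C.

Incidence matrix C (rows=places, cols=transitions):
        α    β    γ    δ    ε
   P0   1    0    0    0    0
   P1   0    3    1    0    0
   P2   0    0   -2    0    0
   P3   0   -2    0    2    0
   P4  -4    0    4    0    0
   P5   0    0    0   -4   -4
   P6   1    0    0    1    4

Candidate y = [4, 0, 2, 0, 1, 0, 0]; check y·C column-wise:
  col α: 4·1 + 2·0 + 1·-4 + 0·1 = 0
  col β: 4·0 + 0·3 + 2·0 + 0·-2 + 1·0 = 0
  col γ: 4·0 + 0·1 + 2·-2 + 1·4 = 0
  col δ: 4·0 + 2·0 + 0·2 + 1·0 + 0·-4 + 0·1 = 0
  col ε: 4·0 + 2·0 + 1·0 + 0·-4 + 0·4 = 0

y = (P0:4, P1:0, P2:2, P3:0, P4:1, P5:0, P6:0)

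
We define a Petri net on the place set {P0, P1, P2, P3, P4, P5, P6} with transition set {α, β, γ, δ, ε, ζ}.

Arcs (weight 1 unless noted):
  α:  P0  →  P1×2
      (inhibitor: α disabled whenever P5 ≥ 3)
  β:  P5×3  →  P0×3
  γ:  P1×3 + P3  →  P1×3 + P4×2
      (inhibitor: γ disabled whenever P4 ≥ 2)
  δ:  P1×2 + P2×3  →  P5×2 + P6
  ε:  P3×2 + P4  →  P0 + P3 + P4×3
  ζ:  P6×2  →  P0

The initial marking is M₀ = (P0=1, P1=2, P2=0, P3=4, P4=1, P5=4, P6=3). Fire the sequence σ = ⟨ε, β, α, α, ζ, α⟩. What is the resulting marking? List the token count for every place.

step 1: fire ε:  (P0=1, P1=2, P2=0, P3=4, P4=1, P5=4, P6=3) → (P0=2, P1=2, P2=0, P3=3, P4=3, P5=4, P6=3)
step 2: fire β:  (P0=2, P1=2, P2=0, P3=3, P4=3, P5=4, P6=3) → (P0=5, P1=2, P2=0, P3=3, P4=3, P5=1, P6=3)
step 3: fire α:  (P0=5, P1=2, P2=0, P3=3, P4=3, P5=1, P6=3) → (P0=4, P1=4, P2=0, P3=3, P4=3, P5=1, P6=3)
step 4: fire α:  (P0=4, P1=4, P2=0, P3=3, P4=3, P5=1, P6=3) → (P0=3, P1=6, P2=0, P3=3, P4=3, P5=1, P6=3)
step 5: fire ζ:  (P0=3, P1=6, P2=0, P3=3, P4=3, P5=1, P6=3) → (P0=4, P1=6, P2=0, P3=3, P4=3, P5=1, P6=1)
step 6: fire α:  (P0=4, P1=6, P2=0, P3=3, P4=3, P5=1, P6=1) → (P0=3, P1=8, P2=0, P3=3, P4=3, P5=1, P6=1)

(P0=3, P1=8, P2=0, P3=3, P4=3, P5=1, P6=1)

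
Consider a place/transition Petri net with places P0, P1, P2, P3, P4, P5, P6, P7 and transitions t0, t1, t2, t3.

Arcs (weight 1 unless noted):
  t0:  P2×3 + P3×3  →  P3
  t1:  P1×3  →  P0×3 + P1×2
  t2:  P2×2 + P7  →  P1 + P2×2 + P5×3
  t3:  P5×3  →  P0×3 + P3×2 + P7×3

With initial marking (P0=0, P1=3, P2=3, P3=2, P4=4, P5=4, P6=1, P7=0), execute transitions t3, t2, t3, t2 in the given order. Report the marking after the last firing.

(P0=6, P1=5, P2=3, P3=6, P4=4, P5=4, P6=1, P7=4)

step 1: fire t3:  (P0=0, P1=3, P2=3, P3=2, P4=4, P5=4, P6=1, P7=0) → (P0=3, P1=3, P2=3, P3=4, P4=4, P5=1, P6=1, P7=3)
step 2: fire t2:  (P0=3, P1=3, P2=3, P3=4, P4=4, P5=1, P6=1, P7=3) → (P0=3, P1=4, P2=3, P3=4, P4=4, P5=4, P6=1, P7=2)
step 3: fire t3:  (P0=3, P1=4, P2=3, P3=4, P4=4, P5=4, P6=1, P7=2) → (P0=6, P1=4, P2=3, P3=6, P4=4, P5=1, P6=1, P7=5)
step 4: fire t2:  (P0=6, P1=4, P2=3, P3=6, P4=4, P5=1, P6=1, P7=5) → (P0=6, P1=5, P2=3, P3=6, P4=4, P5=4, P6=1, P7=4)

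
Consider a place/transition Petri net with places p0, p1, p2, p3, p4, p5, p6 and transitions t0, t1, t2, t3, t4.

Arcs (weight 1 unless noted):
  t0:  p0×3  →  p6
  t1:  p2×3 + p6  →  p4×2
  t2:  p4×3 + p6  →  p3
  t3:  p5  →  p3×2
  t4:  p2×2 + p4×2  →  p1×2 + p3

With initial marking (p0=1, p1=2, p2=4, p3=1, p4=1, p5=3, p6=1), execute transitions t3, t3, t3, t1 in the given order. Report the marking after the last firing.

(p0=1, p1=2, p2=1, p3=7, p4=3, p5=0, p6=0)

step 1: fire t3:  (p0=1, p1=2, p2=4, p3=1, p4=1, p5=3, p6=1) → (p0=1, p1=2, p2=4, p3=3, p4=1, p5=2, p6=1)
step 2: fire t3:  (p0=1, p1=2, p2=4, p3=3, p4=1, p5=2, p6=1) → (p0=1, p1=2, p2=4, p3=5, p4=1, p5=1, p6=1)
step 3: fire t3:  (p0=1, p1=2, p2=4, p3=5, p4=1, p5=1, p6=1) → (p0=1, p1=2, p2=4, p3=7, p4=1, p5=0, p6=1)
step 4: fire t1:  (p0=1, p1=2, p2=4, p3=7, p4=1, p5=0, p6=1) → (p0=1, p1=2, p2=1, p3=7, p4=3, p5=0, p6=0)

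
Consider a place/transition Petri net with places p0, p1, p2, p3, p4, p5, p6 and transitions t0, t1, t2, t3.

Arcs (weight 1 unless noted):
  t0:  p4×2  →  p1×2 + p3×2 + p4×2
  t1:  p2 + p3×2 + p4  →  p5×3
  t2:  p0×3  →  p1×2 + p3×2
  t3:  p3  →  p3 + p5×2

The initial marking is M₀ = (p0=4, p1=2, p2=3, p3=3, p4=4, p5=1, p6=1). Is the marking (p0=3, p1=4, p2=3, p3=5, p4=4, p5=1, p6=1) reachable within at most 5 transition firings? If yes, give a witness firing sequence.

depth 0: 1 marking
depth 1: 5 markings reached so far
depth 2: 13 markings reached so far
depth 3: 27 markings reached so far
depth 4: 47 markings reached so far
depth 5: 75 markings reached so far
target is not among the 75 markings reachable within 5 steps

NO — not reachable within 5 firings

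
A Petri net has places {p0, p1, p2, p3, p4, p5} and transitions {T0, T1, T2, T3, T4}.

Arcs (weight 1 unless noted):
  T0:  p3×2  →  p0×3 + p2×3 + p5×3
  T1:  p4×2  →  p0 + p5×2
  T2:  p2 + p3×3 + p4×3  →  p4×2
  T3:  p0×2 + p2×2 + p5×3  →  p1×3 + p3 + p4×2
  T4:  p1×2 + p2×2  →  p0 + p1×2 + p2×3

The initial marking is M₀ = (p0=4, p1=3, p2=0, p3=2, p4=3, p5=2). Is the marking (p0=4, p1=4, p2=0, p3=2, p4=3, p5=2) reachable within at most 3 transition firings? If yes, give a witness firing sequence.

NO — not reachable within 3 firings

depth 0: 1 marking
depth 1: 3 markings reached so far
depth 2: 6 markings reached so far
depth 3: 10 markings reached so far
target is not among the 10 markings reachable within 3 steps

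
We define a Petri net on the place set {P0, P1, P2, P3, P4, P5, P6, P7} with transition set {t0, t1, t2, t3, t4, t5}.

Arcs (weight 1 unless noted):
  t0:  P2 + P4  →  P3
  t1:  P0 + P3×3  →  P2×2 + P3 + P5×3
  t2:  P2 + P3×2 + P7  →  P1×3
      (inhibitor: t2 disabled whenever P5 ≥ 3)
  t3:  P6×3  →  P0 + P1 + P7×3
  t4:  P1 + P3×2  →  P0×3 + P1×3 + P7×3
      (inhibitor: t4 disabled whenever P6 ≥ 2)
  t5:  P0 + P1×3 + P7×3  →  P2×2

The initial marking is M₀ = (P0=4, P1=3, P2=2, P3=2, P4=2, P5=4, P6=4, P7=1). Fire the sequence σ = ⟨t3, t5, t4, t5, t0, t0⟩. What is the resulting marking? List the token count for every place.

(P0=6, P1=0, P2=4, P3=2, P4=0, P5=4, P6=1, P7=1)

step 1: fire t3:  (P0=4, P1=3, P2=2, P3=2, P4=2, P5=4, P6=4, P7=1) → (P0=5, P1=4, P2=2, P3=2, P4=2, P5=4, P6=1, P7=4)
step 2: fire t5:  (P0=5, P1=4, P2=2, P3=2, P4=2, P5=4, P6=1, P7=4) → (P0=4, P1=1, P2=4, P3=2, P4=2, P5=4, P6=1, P7=1)
step 3: fire t4:  (P0=4, P1=1, P2=4, P3=2, P4=2, P5=4, P6=1, P7=1) → (P0=7, P1=3, P2=4, P3=0, P4=2, P5=4, P6=1, P7=4)
step 4: fire t5:  (P0=7, P1=3, P2=4, P3=0, P4=2, P5=4, P6=1, P7=4) → (P0=6, P1=0, P2=6, P3=0, P4=2, P5=4, P6=1, P7=1)
step 5: fire t0:  (P0=6, P1=0, P2=6, P3=0, P4=2, P5=4, P6=1, P7=1) → (P0=6, P1=0, P2=5, P3=1, P4=1, P5=4, P6=1, P7=1)
step 6: fire t0:  (P0=6, P1=0, P2=5, P3=1, P4=1, P5=4, P6=1, P7=1) → (P0=6, P1=0, P2=4, P3=2, P4=0, P5=4, P6=1, P7=1)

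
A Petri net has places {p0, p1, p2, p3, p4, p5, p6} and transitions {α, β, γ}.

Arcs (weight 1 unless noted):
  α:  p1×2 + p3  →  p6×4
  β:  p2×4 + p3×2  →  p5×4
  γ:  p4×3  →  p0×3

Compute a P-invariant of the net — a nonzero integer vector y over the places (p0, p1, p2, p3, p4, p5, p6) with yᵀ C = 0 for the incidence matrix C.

Incidence matrix C (rows=places, cols=transitions):
        α    β    γ
   p0   0    0    3
   p1  -2    0    0
   p2   0   -4    0
   p3  -1   -2    0
   p4   0    0   -3
   p5   0    4    0
   p6   4    0    0

Candidate y = [0, 1, 1, -2, 0, 0, 0]; check y·C column-wise:
  col α: 1·-2 + 1·0 + -2·-1 + 0·4 = 0
  col β: 1·0 + 1·-4 + -2·-2 + 0·4 = 0
  col γ: 0·3 + 1·0 + 1·0 + -2·0 + 0·-3 = 0

y = (p0:0, p1:1, p2:1, p3:-2, p4:0, p5:0, p6:0)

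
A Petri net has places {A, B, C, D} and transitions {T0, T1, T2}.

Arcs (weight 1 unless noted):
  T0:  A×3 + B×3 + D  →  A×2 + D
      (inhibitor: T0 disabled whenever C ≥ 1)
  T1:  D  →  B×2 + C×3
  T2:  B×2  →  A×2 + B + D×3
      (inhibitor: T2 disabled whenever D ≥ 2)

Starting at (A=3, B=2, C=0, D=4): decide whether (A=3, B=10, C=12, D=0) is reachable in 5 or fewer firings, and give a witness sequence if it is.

step 1: fire T1:  (A=3, B=2, C=0, D=4) → (A=3, B=4, C=3, D=3)
step 2: fire T1:  (A=3, B=4, C=3, D=3) → (A=3, B=6, C=6, D=2)
step 3: fire T1:  (A=3, B=6, C=6, D=2) → (A=3, B=8, C=9, D=1)
step 4: fire T1:  (A=3, B=8, C=9, D=1) → (A=3, B=10, C=12, D=0)

YES — reachable via ⟨T1, T1, T1, T1⟩ (4 firings)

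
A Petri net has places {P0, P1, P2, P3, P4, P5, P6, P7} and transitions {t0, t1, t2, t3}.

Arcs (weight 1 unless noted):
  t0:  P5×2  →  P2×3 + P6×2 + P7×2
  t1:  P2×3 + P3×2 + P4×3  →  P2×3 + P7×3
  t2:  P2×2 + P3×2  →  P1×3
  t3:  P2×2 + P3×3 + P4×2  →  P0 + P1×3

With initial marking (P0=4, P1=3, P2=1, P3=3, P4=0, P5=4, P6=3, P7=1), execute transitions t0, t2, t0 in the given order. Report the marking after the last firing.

step 1: fire t0:  (P0=4, P1=3, P2=1, P3=3, P4=0, P5=4, P6=3, P7=1) → (P0=4, P1=3, P2=4, P3=3, P4=0, P5=2, P6=5, P7=3)
step 2: fire t2:  (P0=4, P1=3, P2=4, P3=3, P4=0, P5=2, P6=5, P7=3) → (P0=4, P1=6, P2=2, P3=1, P4=0, P5=2, P6=5, P7=3)
step 3: fire t0:  (P0=4, P1=6, P2=2, P3=1, P4=0, P5=2, P6=5, P7=3) → (P0=4, P1=6, P2=5, P3=1, P4=0, P5=0, P6=7, P7=5)

(P0=4, P1=6, P2=5, P3=1, P4=0, P5=0, P6=7, P7=5)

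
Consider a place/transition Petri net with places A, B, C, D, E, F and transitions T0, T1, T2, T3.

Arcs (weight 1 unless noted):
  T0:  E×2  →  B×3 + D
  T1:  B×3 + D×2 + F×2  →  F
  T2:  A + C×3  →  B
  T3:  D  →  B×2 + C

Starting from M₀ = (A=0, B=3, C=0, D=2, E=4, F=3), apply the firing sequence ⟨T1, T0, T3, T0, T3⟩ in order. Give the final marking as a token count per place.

(A=0, B=10, C=2, D=0, E=0, F=2)

step 1: fire T1:  (A=0, B=3, C=0, D=2, E=4, F=3) → (A=0, B=0, C=0, D=0, E=4, F=2)
step 2: fire T0:  (A=0, B=0, C=0, D=0, E=4, F=2) → (A=0, B=3, C=0, D=1, E=2, F=2)
step 3: fire T3:  (A=0, B=3, C=0, D=1, E=2, F=2) → (A=0, B=5, C=1, D=0, E=2, F=2)
step 4: fire T0:  (A=0, B=5, C=1, D=0, E=2, F=2) → (A=0, B=8, C=1, D=1, E=0, F=2)
step 5: fire T3:  (A=0, B=8, C=1, D=1, E=0, F=2) → (A=0, B=10, C=2, D=0, E=0, F=2)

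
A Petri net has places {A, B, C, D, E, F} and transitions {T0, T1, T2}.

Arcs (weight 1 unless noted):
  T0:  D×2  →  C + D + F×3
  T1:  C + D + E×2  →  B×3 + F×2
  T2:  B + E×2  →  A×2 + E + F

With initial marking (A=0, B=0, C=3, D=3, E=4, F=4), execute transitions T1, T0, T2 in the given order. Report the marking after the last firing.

step 1: fire T1:  (A=0, B=0, C=3, D=3, E=4, F=4) → (A=0, B=3, C=2, D=2, E=2, F=6)
step 2: fire T0:  (A=0, B=3, C=2, D=2, E=2, F=6) → (A=0, B=3, C=3, D=1, E=2, F=9)
step 3: fire T2:  (A=0, B=3, C=3, D=1, E=2, F=9) → (A=2, B=2, C=3, D=1, E=1, F=10)

(A=2, B=2, C=3, D=1, E=1, F=10)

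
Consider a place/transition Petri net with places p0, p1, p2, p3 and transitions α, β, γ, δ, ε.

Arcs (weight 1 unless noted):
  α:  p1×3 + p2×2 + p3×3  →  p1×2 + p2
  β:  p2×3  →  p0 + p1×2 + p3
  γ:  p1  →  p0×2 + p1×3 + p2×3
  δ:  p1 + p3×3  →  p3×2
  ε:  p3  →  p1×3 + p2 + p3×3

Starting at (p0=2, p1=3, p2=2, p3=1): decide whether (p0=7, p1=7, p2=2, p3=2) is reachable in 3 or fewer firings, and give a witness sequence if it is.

NO — not reachable within 3 firings

depth 0: 1 marking
depth 1: 3 markings reached so far
depth 2: 10 markings reached so far
depth 3: 22 markings reached so far
target is not among the 22 markings reachable within 3 steps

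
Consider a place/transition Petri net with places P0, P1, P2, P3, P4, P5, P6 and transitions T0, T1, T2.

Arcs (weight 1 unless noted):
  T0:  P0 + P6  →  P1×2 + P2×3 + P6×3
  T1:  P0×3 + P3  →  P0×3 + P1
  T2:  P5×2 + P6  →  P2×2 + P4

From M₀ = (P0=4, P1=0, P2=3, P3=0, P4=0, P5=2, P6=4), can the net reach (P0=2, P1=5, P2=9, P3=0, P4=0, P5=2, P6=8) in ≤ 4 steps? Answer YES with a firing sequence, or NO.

NO — not reachable within 4 firings

depth 0: 1 marking
depth 1: 3 markings reached so far
depth 2: 5 markings reached so far
depth 3: 7 markings reached so far
depth 4: 9 markings reached so far
target is not among the 9 markings reachable within 4 steps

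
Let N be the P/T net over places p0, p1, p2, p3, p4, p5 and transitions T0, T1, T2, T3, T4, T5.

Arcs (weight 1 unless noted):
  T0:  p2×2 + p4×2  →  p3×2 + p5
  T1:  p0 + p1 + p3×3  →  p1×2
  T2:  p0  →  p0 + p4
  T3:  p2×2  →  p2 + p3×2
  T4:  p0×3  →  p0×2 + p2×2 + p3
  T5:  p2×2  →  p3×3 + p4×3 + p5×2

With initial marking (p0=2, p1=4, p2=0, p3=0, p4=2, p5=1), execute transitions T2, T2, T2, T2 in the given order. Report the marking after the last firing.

(p0=2, p1=4, p2=0, p3=0, p4=6, p5=1)

step 1: fire T2:  (p0=2, p1=4, p2=0, p3=0, p4=2, p5=1) → (p0=2, p1=4, p2=0, p3=0, p4=3, p5=1)
step 2: fire T2:  (p0=2, p1=4, p2=0, p3=0, p4=3, p5=1) → (p0=2, p1=4, p2=0, p3=0, p4=4, p5=1)
step 3: fire T2:  (p0=2, p1=4, p2=0, p3=0, p4=4, p5=1) → (p0=2, p1=4, p2=0, p3=0, p4=5, p5=1)
step 4: fire T2:  (p0=2, p1=4, p2=0, p3=0, p4=5, p5=1) → (p0=2, p1=4, p2=0, p3=0, p4=6, p5=1)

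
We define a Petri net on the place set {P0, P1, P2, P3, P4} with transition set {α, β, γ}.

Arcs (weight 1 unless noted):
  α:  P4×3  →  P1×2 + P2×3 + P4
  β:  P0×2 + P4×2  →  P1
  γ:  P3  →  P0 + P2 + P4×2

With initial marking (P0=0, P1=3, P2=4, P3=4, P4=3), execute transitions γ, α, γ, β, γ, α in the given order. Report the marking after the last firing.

(P0=1, P1=8, P2=13, P3=1, P4=3)

step 1: fire γ:  (P0=0, P1=3, P2=4, P3=4, P4=3) → (P0=1, P1=3, P2=5, P3=3, P4=5)
step 2: fire α:  (P0=1, P1=3, P2=5, P3=3, P4=5) → (P0=1, P1=5, P2=8, P3=3, P4=3)
step 3: fire γ:  (P0=1, P1=5, P2=8, P3=3, P4=3) → (P0=2, P1=5, P2=9, P3=2, P4=5)
step 4: fire β:  (P0=2, P1=5, P2=9, P3=2, P4=5) → (P0=0, P1=6, P2=9, P3=2, P4=3)
step 5: fire γ:  (P0=0, P1=6, P2=9, P3=2, P4=3) → (P0=1, P1=6, P2=10, P3=1, P4=5)
step 6: fire α:  (P0=1, P1=6, P2=10, P3=1, P4=5) → (P0=1, P1=8, P2=13, P3=1, P4=3)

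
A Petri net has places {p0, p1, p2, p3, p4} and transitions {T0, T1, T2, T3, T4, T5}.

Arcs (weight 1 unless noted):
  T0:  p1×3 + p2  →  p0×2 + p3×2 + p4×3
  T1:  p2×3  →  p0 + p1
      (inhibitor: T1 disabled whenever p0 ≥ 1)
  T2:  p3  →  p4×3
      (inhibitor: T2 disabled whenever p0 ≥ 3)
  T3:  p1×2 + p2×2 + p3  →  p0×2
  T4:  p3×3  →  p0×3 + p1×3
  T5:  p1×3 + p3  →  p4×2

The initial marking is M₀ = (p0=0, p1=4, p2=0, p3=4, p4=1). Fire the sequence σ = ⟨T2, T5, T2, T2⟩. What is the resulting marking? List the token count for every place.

(p0=0, p1=1, p2=0, p3=0, p4=12)

step 1: fire T2:  (p0=0, p1=4, p2=0, p3=4, p4=1) → (p0=0, p1=4, p2=0, p3=3, p4=4)
step 2: fire T5:  (p0=0, p1=4, p2=0, p3=3, p4=4) → (p0=0, p1=1, p2=0, p3=2, p4=6)
step 3: fire T2:  (p0=0, p1=1, p2=0, p3=2, p4=6) → (p0=0, p1=1, p2=0, p3=1, p4=9)
step 4: fire T2:  (p0=0, p1=1, p2=0, p3=1, p4=9) → (p0=0, p1=1, p2=0, p3=0, p4=12)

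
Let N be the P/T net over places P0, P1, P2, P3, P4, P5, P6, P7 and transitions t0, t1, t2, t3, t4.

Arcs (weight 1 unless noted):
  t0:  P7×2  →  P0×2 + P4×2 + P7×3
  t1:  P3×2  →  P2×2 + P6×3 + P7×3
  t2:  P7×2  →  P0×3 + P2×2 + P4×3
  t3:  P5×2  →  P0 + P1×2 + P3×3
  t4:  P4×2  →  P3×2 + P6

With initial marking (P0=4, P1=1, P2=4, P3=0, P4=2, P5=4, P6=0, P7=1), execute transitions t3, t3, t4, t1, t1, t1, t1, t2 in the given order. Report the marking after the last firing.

step 1: fire t3:  (P0=4, P1=1, P2=4, P3=0, P4=2, P5=4, P6=0, P7=1) → (P0=5, P1=3, P2=4, P3=3, P4=2, P5=2, P6=0, P7=1)
step 2: fire t3:  (P0=5, P1=3, P2=4, P3=3, P4=2, P5=2, P6=0, P7=1) → (P0=6, P1=5, P2=4, P3=6, P4=2, P5=0, P6=0, P7=1)
step 3: fire t4:  (P0=6, P1=5, P2=4, P3=6, P4=2, P5=0, P6=0, P7=1) → (P0=6, P1=5, P2=4, P3=8, P4=0, P5=0, P6=1, P7=1)
step 4: fire t1:  (P0=6, P1=5, P2=4, P3=8, P4=0, P5=0, P6=1, P7=1) → (P0=6, P1=5, P2=6, P3=6, P4=0, P5=0, P6=4, P7=4)
step 5: fire t1:  (P0=6, P1=5, P2=6, P3=6, P4=0, P5=0, P6=4, P7=4) → (P0=6, P1=5, P2=8, P3=4, P4=0, P5=0, P6=7, P7=7)
step 6: fire t1:  (P0=6, P1=5, P2=8, P3=4, P4=0, P5=0, P6=7, P7=7) → (P0=6, P1=5, P2=10, P3=2, P4=0, P5=0, P6=10, P7=10)
step 7: fire t1:  (P0=6, P1=5, P2=10, P3=2, P4=0, P5=0, P6=10, P7=10) → (P0=6, P1=5, P2=12, P3=0, P4=0, P5=0, P6=13, P7=13)
step 8: fire t2:  (P0=6, P1=5, P2=12, P3=0, P4=0, P5=0, P6=13, P7=13) → (P0=9, P1=5, P2=14, P3=0, P4=3, P5=0, P6=13, P7=11)

(P0=9, P1=5, P2=14, P3=0, P4=3, P5=0, P6=13, P7=11)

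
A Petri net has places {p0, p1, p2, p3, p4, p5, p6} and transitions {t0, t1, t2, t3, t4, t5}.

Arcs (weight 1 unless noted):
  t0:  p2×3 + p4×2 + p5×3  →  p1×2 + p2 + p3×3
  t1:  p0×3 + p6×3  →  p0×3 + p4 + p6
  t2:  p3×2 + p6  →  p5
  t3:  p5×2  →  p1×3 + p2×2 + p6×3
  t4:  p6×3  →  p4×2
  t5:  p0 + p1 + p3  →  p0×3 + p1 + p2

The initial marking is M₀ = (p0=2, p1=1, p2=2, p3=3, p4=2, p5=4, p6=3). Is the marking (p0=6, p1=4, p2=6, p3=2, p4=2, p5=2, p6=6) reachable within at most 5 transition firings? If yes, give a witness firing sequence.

depth 0: 1 marking
depth 1: 5 markings reached so far
depth 2: 14 markings reached so far
depth 3: 32 markings reached so far
depth 4: 57 markings reached so far
depth 5: 86 markings reached so far
target is not among the 86 markings reachable within 5 steps

NO — not reachable within 5 firings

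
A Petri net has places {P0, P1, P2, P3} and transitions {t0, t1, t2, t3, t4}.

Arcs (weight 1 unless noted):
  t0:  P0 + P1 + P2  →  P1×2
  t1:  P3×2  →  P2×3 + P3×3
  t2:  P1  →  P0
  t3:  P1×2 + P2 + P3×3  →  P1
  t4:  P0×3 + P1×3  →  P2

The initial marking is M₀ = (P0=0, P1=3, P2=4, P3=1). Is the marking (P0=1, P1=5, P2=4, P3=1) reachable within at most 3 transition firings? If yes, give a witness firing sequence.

depth 0: 1 marking
depth 1: 2 markings reached so far
depth 2: 4 markings reached so far
depth 3: 6 markings reached so far
target is not among the 6 markings reachable within 3 steps

NO — not reachable within 3 firings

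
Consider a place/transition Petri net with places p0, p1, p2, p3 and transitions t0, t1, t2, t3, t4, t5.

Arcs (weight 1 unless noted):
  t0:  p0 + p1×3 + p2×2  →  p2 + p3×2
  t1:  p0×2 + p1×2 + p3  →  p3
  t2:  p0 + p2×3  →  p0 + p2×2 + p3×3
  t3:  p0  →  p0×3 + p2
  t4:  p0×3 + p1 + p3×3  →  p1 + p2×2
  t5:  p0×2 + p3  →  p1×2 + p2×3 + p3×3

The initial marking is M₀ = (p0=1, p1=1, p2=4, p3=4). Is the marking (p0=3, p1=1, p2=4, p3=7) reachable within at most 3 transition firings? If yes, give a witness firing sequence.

step 1: fire t2:  (p0=1, p1=1, p2=4, p3=4) → (p0=1, p1=1, p2=3, p3=7)
step 2: fire t3:  (p0=1, p1=1, p2=3, p3=7) → (p0=3, p1=1, p2=4, p3=7)

YES — reachable via ⟨t2, t3⟩ (2 firings)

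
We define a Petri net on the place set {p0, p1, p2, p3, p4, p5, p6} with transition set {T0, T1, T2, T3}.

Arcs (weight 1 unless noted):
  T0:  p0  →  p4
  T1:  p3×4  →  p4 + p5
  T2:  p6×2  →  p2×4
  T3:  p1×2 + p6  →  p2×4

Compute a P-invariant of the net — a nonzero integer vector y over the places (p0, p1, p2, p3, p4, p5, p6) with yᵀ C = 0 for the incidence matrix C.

Incidence matrix C (rows=places, cols=transitions):
       T0   T1   T2   T3
   p0  -1    0    0    0
   p1   0    0    0   -2
   p2   0    0    4    4
   p3   0   -4    0    0
   p4   1    1    0    0
   p5   0    1    0    0
   p6   0    0   -2   -1

Candidate y = [4, 0, 0, 1, 4, 0, 0]; check y·C column-wise:
  col T0: 4·-1 + 1·0 + 4·1 = 0
  col T1: 4·0 + 1·-4 + 4·1 + 0·1 = 0
  col T2: 4·0 + 0·4 + 1·0 + 4·0 + 0·-2 = 0
  col T3: 4·0 + 0·-2 + 0·4 + 1·0 + 4·0 + 0·-1 = 0

y = (p0:4, p1:0, p2:0, p3:1, p4:4, p5:0, p6:0)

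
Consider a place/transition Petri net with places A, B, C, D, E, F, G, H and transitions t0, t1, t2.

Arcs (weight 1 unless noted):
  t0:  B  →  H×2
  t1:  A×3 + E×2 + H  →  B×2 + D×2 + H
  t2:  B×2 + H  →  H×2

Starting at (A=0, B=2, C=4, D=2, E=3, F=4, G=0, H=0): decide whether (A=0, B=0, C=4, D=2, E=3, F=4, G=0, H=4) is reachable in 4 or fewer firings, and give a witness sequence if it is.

step 1: fire t0:  (A=0, B=2, C=4, D=2, E=3, F=4, G=0, H=0) → (A=0, B=1, C=4, D=2, E=3, F=4, G=0, H=2)
step 2: fire t0:  (A=0, B=1, C=4, D=2, E=3, F=4, G=0, H=2) → (A=0, B=0, C=4, D=2, E=3, F=4, G=0, H=4)

YES — reachable via ⟨t0, t0⟩ (2 firings)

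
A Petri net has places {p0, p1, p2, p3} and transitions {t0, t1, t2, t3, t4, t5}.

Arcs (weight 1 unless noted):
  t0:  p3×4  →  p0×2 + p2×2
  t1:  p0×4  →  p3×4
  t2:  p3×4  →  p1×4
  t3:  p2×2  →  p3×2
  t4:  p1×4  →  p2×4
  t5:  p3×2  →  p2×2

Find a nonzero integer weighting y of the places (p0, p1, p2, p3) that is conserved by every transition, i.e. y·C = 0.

Incidence matrix C (rows=places, cols=transitions):
       t0   t1   t2   t3   t4   t5
   p0   2   -4    0    0    0    0
   p1   0    0    4    0   -4    0
   p2   2    0    0   -2    4    2
   p3  -4    4   -4    2    0   -2

Candidate y = [1, 1, 1, 1]; check y·C column-wise:
  col t0: 1·2 + 1·0 + 1·2 + 1·-4 = 0
  col t1: 1·-4 + 1·0 + 1·0 + 1·4 = 0
  col t2: 1·0 + 1·4 + 1·0 + 1·-4 = 0
  col t3: 1·0 + 1·0 + 1·-2 + 1·2 = 0
  col t4: 1·0 + 1·-4 + 1·4 + 1·0 = 0
  col t5: 1·0 + 1·0 + 1·2 + 1·-2 = 0

y = (p0:1, p1:1, p2:1, p3:1)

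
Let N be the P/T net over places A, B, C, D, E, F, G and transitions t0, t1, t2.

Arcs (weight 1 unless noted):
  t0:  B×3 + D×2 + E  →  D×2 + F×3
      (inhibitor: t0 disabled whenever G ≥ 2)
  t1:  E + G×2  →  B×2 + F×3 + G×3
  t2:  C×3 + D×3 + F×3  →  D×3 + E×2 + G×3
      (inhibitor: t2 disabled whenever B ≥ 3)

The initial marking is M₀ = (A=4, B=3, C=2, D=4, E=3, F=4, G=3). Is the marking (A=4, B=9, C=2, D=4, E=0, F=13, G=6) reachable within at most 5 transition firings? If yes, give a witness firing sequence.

YES — reachable via ⟨t1, t1, t1⟩ (3 firings)

step 1: fire t1:  (A=4, B=3, C=2, D=4, E=3, F=4, G=3) → (A=4, B=5, C=2, D=4, E=2, F=7, G=4)
step 2: fire t1:  (A=4, B=5, C=2, D=4, E=2, F=7, G=4) → (A=4, B=7, C=2, D=4, E=1, F=10, G=5)
step 3: fire t1:  (A=4, B=7, C=2, D=4, E=1, F=10, G=5) → (A=4, B=9, C=2, D=4, E=0, F=13, G=6)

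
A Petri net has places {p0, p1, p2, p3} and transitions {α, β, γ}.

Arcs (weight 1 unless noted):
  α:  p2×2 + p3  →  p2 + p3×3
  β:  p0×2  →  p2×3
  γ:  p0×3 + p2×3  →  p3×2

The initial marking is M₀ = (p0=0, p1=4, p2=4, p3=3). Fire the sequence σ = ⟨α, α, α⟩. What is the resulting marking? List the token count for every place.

(p0=0, p1=4, p2=1, p3=9)

step 1: fire α:  (p0=0, p1=4, p2=4, p3=3) → (p0=0, p1=4, p2=3, p3=5)
step 2: fire α:  (p0=0, p1=4, p2=3, p3=5) → (p0=0, p1=4, p2=2, p3=7)
step 3: fire α:  (p0=0, p1=4, p2=2, p3=7) → (p0=0, p1=4, p2=1, p3=9)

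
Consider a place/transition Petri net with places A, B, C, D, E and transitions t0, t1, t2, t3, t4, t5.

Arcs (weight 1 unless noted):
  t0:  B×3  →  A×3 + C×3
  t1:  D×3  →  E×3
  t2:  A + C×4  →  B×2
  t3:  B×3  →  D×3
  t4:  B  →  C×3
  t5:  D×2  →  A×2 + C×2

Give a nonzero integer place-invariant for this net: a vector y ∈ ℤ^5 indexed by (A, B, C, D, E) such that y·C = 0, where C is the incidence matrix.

Incidence matrix C (rows=places, cols=transitions):
       t0   t1   t2   t3   t4   t5
    A   3    0   -1    0    0    2
    B  -3    0    2   -3   -1    0
    C   3    0   -4    0    3    2
    D   0   -3    0    3    0   -2
    E   0    3    0    0    0    0

Candidate y = [2, 3, 1, 3, 3]; check y·C column-wise:
  col t0: 2·3 + 3·-3 + 1·3 + 3·0 + 3·0 = 0
  col t1: 2·0 + 3·0 + 1·0 + 3·-3 + 3·3 = 0
  col t2: 2·-1 + 3·2 + 1·-4 + 3·0 + 3·0 = 0
  col t3: 2·0 + 3·-3 + 1·0 + 3·3 + 3·0 = 0
  col t4: 2·0 + 3·-1 + 1·3 + 3·0 + 3·0 = 0
  col t5: 2·2 + 3·0 + 1·2 + 3·-2 + 3·0 = 0

y = (A:2, B:3, C:1, D:3, E:3)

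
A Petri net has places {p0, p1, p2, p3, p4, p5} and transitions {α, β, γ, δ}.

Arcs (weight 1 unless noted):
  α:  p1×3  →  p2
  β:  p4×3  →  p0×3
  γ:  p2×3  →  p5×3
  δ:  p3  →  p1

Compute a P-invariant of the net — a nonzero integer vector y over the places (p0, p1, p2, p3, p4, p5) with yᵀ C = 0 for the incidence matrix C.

y = (p0:1, p1:0, p2:0, p3:0, p4:1, p5:0)

Incidence matrix C (rows=places, cols=transitions):
        α    β    γ    δ
   p0   0    3    0    0
   p1  -3    0    0    1
   p2   1    0   -3    0
   p3   0    0    0   -1
   p4   0   -3    0    0
   p5   0    0    3    0

Candidate y = [1, 0, 0, 0, 1, 0]; check y·C column-wise:
  col α: 1·0 + 0·-3 + 0·1 + 1·0 = 0
  col β: 1·3 + 1·-3 = 0
  col γ: 1·0 + 0·-3 + 1·0 + 0·3 = 0
  col δ: 1·0 + 0·1 + 0·-1 + 1·0 = 0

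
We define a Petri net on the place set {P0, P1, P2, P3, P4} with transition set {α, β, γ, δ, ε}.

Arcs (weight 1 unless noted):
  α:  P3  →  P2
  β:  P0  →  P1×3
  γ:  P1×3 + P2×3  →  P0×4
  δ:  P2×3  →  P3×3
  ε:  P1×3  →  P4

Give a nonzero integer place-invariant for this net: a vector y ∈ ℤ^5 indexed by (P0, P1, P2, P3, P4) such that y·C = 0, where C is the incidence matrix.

Incidence matrix C (rows=places, cols=transitions):
        α    β    γ    δ    ε
   P0   0   -1    4    0    0
   P1   0    3   -3    0   -3
   P2   1    0   -3   -3    0
   P3  -1    0    0    3    0
   P4   0    0    0    0    1

Candidate y = [3, 1, 3, 3, 3]; check y·C column-wise:
  col α: 3·0 + 1·0 + 3·1 + 3·-1 + 3·0 = 0
  col β: 3·-1 + 1·3 + 3·0 + 3·0 + 3·0 = 0
  col γ: 3·4 + 1·-3 + 3·-3 + 3·0 + 3·0 = 0
  col δ: 3·0 + 1·0 + 3·-3 + 3·3 + 3·0 = 0
  col ε: 3·0 + 1·-3 + 3·0 + 3·0 + 3·1 = 0

y = (P0:3, P1:1, P2:3, P3:3, P4:3)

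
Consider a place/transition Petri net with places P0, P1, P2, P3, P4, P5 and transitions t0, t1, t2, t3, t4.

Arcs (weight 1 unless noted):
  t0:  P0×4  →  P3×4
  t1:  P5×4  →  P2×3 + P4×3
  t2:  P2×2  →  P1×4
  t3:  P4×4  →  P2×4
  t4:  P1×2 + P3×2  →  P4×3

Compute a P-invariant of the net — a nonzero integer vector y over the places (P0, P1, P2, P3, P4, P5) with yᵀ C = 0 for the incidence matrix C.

y = (P0:2, P1:1, P2:2, P3:2, P4:2, P5:3)

Incidence matrix C (rows=places, cols=transitions):
       t0   t1   t2   t3   t4
   P0  -4    0    0    0    0
   P1   0    0    4    0   -2
   P2   0    3   -2    4    0
   P3   4    0    0    0   -2
   P4   0    3    0   -4    3
   P5   0   -4    0    0    0

Candidate y = [2, 1, 2, 2, 2, 3]; check y·C column-wise:
  col t0: 2·-4 + 1·0 + 2·0 + 2·4 + 2·0 + 3·0 = 0
  col t1: 2·0 + 1·0 + 2·3 + 2·0 + 2·3 + 3·-4 = 0
  col t2: 2·0 + 1·4 + 2·-2 + 2·0 + 2·0 + 3·0 = 0
  col t3: 2·0 + 1·0 + 2·4 + 2·0 + 2·-4 + 3·0 = 0
  col t4: 2·0 + 1·-2 + 2·0 + 2·-2 + 2·3 + 3·0 = 0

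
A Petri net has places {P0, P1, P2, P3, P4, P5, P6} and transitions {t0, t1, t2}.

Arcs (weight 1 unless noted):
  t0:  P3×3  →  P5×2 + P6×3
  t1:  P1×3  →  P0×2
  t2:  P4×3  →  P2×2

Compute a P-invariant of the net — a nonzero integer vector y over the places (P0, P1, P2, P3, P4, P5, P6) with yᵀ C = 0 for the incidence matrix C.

y = (P0:3, P1:2, P2:0, P3:0, P4:0, P5:0, P6:0)

Incidence matrix C (rows=places, cols=transitions):
       t0   t1   t2
   P0   0    2    0
   P1   0   -3    0
   P2   0    0    2
   P3  -3    0    0
   P4   0    0   -3
   P5   2    0    0
   P6   3    0    0

Candidate y = [3, 2, 0, 0, 0, 0, 0]; check y·C column-wise:
  col t0: 3·0 + 2·0 + 0·-3 + 0·2 + 0·3 = 0
  col t1: 3·2 + 2·-3 = 0
  col t2: 3·0 + 2·0 + 0·2 + 0·-3 = 0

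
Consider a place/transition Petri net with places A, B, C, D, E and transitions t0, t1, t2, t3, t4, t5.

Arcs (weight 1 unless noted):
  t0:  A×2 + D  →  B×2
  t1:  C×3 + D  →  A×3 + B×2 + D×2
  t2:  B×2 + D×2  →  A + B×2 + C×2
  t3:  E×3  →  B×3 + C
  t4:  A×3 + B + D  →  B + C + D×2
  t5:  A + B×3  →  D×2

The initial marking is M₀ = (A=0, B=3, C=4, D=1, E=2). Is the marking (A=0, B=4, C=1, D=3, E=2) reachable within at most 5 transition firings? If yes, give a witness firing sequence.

YES — reachable via ⟨t1, t0, t5⟩ (3 firings)

step 1: fire t1:  (A=0, B=3, C=4, D=1, E=2) → (A=3, B=5, C=1, D=2, E=2)
step 2: fire t0:  (A=3, B=5, C=1, D=2, E=2) → (A=1, B=7, C=1, D=1, E=2)
step 3: fire t5:  (A=1, B=7, C=1, D=1, E=2) → (A=0, B=4, C=1, D=3, E=2)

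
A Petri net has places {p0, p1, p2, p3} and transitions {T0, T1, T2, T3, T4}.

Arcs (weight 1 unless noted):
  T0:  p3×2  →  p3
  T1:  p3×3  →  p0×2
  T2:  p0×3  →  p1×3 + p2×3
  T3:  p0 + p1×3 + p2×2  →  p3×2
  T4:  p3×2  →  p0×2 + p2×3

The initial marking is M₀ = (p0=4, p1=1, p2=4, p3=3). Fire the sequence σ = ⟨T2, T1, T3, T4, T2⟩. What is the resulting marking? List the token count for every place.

step 1: fire T2:  (p0=4, p1=1, p2=4, p3=3) → (p0=1, p1=4, p2=7, p3=3)
step 2: fire T1:  (p0=1, p1=4, p2=7, p3=3) → (p0=3, p1=4, p2=7, p3=0)
step 3: fire T3:  (p0=3, p1=4, p2=7, p3=0) → (p0=2, p1=1, p2=5, p3=2)
step 4: fire T4:  (p0=2, p1=1, p2=5, p3=2) → (p0=4, p1=1, p2=8, p3=0)
step 5: fire T2:  (p0=4, p1=1, p2=8, p3=0) → (p0=1, p1=4, p2=11, p3=0)

(p0=1, p1=4, p2=11, p3=0)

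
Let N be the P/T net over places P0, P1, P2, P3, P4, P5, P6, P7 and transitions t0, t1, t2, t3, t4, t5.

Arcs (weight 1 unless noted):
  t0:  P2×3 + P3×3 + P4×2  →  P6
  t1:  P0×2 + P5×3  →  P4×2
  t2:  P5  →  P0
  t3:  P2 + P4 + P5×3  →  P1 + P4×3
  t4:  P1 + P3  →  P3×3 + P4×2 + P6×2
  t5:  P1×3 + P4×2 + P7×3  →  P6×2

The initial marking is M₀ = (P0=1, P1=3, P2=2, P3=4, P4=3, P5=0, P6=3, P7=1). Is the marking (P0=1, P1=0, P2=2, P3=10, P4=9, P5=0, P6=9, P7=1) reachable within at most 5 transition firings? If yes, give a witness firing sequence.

YES — reachable via ⟨t4, t4, t4⟩ (3 firings)

step 1: fire t4:  (P0=1, P1=3, P2=2, P3=4, P4=3, P5=0, P6=3, P7=1) → (P0=1, P1=2, P2=2, P3=6, P4=5, P5=0, P6=5, P7=1)
step 2: fire t4:  (P0=1, P1=2, P2=2, P3=6, P4=5, P5=0, P6=5, P7=1) → (P0=1, P1=1, P2=2, P3=8, P4=7, P5=0, P6=7, P7=1)
step 3: fire t4:  (P0=1, P1=1, P2=2, P3=8, P4=7, P5=0, P6=7, P7=1) → (P0=1, P1=0, P2=2, P3=10, P4=9, P5=0, P6=9, P7=1)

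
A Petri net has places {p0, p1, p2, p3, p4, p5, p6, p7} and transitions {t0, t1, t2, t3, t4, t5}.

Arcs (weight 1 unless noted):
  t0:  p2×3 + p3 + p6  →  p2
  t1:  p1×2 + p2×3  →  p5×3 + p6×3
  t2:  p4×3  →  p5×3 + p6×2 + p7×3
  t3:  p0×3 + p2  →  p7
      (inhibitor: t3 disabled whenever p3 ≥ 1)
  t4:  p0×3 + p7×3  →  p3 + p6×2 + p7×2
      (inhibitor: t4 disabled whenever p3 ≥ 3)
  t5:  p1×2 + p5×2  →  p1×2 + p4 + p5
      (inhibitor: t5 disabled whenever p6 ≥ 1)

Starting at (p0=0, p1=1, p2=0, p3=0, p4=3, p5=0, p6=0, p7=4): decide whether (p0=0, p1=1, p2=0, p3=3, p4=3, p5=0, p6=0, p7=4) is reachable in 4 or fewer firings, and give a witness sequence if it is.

NO — not reachable within 4 firings

depth 0: 1 marking
depth 1: 2 markings reached so far
depth 2: 2 markings reached so far
(frontier empty at depth 2; search complete)
target is not among the 2 markings reachable within 4 steps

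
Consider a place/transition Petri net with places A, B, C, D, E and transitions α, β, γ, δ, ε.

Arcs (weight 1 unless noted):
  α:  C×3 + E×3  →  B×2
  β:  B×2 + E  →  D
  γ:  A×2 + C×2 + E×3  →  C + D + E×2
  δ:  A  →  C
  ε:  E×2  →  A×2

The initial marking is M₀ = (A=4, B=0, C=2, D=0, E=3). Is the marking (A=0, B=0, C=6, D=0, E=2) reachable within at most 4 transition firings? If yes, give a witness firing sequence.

depth 0: 1 marking
depth 1: 4 markings reached so far
depth 2: 9 markings reached so far
depth 3: 14 markings reached so far
depth 4: 18 markings reached so far
target is not among the 18 markings reachable within 4 steps

NO — not reachable within 4 firings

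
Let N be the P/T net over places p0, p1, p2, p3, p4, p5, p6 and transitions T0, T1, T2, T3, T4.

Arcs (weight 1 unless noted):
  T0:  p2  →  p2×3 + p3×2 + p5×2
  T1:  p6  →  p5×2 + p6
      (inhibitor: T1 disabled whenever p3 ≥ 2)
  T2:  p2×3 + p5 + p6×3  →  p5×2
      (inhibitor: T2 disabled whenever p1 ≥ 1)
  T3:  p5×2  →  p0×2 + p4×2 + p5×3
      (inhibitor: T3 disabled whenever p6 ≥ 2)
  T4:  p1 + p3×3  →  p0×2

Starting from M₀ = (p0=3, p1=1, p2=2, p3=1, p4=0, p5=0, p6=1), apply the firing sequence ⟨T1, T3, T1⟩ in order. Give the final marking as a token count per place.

step 1: fire T1:  (p0=3, p1=1, p2=2, p3=1, p4=0, p5=0, p6=1) → (p0=3, p1=1, p2=2, p3=1, p4=0, p5=2, p6=1)
step 2: fire T3:  (p0=3, p1=1, p2=2, p3=1, p4=0, p5=2, p6=1) → (p0=5, p1=1, p2=2, p3=1, p4=2, p5=3, p6=1)
step 3: fire T1:  (p0=5, p1=1, p2=2, p3=1, p4=2, p5=3, p6=1) → (p0=5, p1=1, p2=2, p3=1, p4=2, p5=5, p6=1)

(p0=5, p1=1, p2=2, p3=1, p4=2, p5=5, p6=1)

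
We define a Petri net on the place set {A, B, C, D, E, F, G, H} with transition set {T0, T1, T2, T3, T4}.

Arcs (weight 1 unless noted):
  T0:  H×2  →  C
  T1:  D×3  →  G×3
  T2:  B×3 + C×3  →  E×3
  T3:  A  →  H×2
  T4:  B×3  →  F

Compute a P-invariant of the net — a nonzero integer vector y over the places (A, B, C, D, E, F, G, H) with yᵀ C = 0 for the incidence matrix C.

Incidence matrix C (rows=places, cols=transitions):
       T0   T1   T2   T3   T4
    A   0    0    0   -1    0
    B   0    0   -3    0   -3
    C   1    0   -3    0    0
    D   0   -3    0    0    0
    E   0    0    3    0    0
    F   0    0    0    0    1
    G   0    3    0    0    0
    H  -2    0    0    2    0

Candidate y = [0, 1, 0, 0, 1, 3, 0, 0]; check y·C column-wise:
  col T0: 1·0 + 0·1 + 1·0 + 3·0 + 0·-2 = 0
  col T1: 1·0 + 0·-3 + 1·0 + 3·0 + 0·3 = 0
  col T2: 1·-3 + 0·-3 + 1·3 + 3·0 = 0
  col T3: 0·-1 + 1·0 + 1·0 + 3·0 + 0·2 = 0
  col T4: 1·-3 + 1·0 + 3·1 = 0

y = (A:0, B:1, C:0, D:0, E:1, F:3, G:0, H:0)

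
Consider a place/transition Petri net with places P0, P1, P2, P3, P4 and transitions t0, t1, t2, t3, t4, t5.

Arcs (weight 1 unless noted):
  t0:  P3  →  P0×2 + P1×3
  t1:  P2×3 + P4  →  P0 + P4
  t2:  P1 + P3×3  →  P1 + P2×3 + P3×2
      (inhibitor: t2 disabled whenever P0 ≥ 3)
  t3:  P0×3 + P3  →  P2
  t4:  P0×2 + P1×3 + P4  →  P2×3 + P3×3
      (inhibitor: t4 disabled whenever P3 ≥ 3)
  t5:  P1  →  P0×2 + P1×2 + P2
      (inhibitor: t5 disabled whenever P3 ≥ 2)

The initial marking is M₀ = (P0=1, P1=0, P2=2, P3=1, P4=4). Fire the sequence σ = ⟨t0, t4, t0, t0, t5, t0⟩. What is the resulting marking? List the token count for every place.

(P0=9, P1=10, P2=6, P3=0, P4=3)

step 1: fire t0:  (P0=1, P1=0, P2=2, P3=1, P4=4) → (P0=3, P1=3, P2=2, P3=0, P4=4)
step 2: fire t4:  (P0=3, P1=3, P2=2, P3=0, P4=4) → (P0=1, P1=0, P2=5, P3=3, P4=3)
step 3: fire t0:  (P0=1, P1=0, P2=5, P3=3, P4=3) → (P0=3, P1=3, P2=5, P3=2, P4=3)
step 4: fire t0:  (P0=3, P1=3, P2=5, P3=2, P4=3) → (P0=5, P1=6, P2=5, P3=1, P4=3)
step 5: fire t5:  (P0=5, P1=6, P2=5, P3=1, P4=3) → (P0=7, P1=7, P2=6, P3=1, P4=3)
step 6: fire t0:  (P0=7, P1=7, P2=6, P3=1, P4=3) → (P0=9, P1=10, P2=6, P3=0, P4=3)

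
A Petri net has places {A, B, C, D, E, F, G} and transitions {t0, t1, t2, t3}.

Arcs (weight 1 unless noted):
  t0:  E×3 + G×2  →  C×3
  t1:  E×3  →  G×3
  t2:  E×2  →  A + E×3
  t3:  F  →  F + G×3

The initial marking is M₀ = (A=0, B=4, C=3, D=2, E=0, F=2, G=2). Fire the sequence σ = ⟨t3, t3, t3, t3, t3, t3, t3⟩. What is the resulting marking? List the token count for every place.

(A=0, B=4, C=3, D=2, E=0, F=2, G=23)

step 1: fire t3:  (A=0, B=4, C=3, D=2, E=0, F=2, G=2) → (A=0, B=4, C=3, D=2, E=0, F=2, G=5)
step 2: fire t3:  (A=0, B=4, C=3, D=2, E=0, F=2, G=5) → (A=0, B=4, C=3, D=2, E=0, F=2, G=8)
step 3: fire t3:  (A=0, B=4, C=3, D=2, E=0, F=2, G=8) → (A=0, B=4, C=3, D=2, E=0, F=2, G=11)
step 4: fire t3:  (A=0, B=4, C=3, D=2, E=0, F=2, G=11) → (A=0, B=4, C=3, D=2, E=0, F=2, G=14)
step 5: fire t3:  (A=0, B=4, C=3, D=2, E=0, F=2, G=14) → (A=0, B=4, C=3, D=2, E=0, F=2, G=17)
step 6: fire t3:  (A=0, B=4, C=3, D=2, E=0, F=2, G=17) → (A=0, B=4, C=3, D=2, E=0, F=2, G=20)
step 7: fire t3:  (A=0, B=4, C=3, D=2, E=0, F=2, G=20) → (A=0, B=4, C=3, D=2, E=0, F=2, G=23)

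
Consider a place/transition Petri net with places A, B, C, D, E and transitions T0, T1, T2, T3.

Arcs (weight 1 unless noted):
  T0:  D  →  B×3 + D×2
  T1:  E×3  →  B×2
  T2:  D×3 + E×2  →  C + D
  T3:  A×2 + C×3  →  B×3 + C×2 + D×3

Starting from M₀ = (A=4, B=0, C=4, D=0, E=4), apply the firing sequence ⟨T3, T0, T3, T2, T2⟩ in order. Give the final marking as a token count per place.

(A=0, B=9, C=4, D=3, E=0)

step 1: fire T3:  (A=4, B=0, C=4, D=0, E=4) → (A=2, B=3, C=3, D=3, E=4)
step 2: fire T0:  (A=2, B=3, C=3, D=3, E=4) → (A=2, B=6, C=3, D=4, E=4)
step 3: fire T3:  (A=2, B=6, C=3, D=4, E=4) → (A=0, B=9, C=2, D=7, E=4)
step 4: fire T2:  (A=0, B=9, C=2, D=7, E=4) → (A=0, B=9, C=3, D=5, E=2)
step 5: fire T2:  (A=0, B=9, C=3, D=5, E=2) → (A=0, B=9, C=4, D=3, E=0)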